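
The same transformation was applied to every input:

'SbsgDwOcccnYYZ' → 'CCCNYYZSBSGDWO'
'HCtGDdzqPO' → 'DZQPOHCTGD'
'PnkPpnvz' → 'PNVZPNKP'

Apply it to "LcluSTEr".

Rule — swap the front and back halves of the string, then convert every letter to uppercase.
Working it through for "LcluSTEr": intermediate "STErLclu", final "STERLCLU".

STERLCLU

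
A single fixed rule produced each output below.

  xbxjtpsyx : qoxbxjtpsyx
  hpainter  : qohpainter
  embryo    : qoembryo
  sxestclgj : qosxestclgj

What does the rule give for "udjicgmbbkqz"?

What's happening: prepend "qo".
For "udjicgmbbkqz" the result is "qoudjicgmbbkqz".

qoudjicgmbbkqz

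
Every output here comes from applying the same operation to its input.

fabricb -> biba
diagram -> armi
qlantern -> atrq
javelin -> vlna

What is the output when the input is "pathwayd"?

twyp

Looking at the pairs, the operation is to move the first 2 characters to the end (rotate left by 2), then keep every other character starting from the first (positions 1st, 3rd, 5th, ...).
For "pathwayd" the result is "twyp".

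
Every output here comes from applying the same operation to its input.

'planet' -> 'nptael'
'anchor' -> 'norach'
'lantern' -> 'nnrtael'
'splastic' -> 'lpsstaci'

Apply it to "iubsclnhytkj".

ijklnstuybch

Rule — sort the characters into alphabetical order, then move the first 3 characters to the end (rotate left by 3).
Starting from "iubsclnhytkj": after the first operation, "bchijklnstuy"; after the second, "ijklnstuybch".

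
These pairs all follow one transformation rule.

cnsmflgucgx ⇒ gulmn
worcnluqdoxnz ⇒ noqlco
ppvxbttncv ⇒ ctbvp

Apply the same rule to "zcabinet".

The transformation: reverse the string, then keep every other character starting from the second (positions 2nd, 4th, 6th, ...).
Working it through for "zcabinet": intermediate "tenibacz", final "eiaz".

eiaz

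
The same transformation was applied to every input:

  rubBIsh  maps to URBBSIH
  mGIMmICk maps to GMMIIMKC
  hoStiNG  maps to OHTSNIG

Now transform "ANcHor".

Each output is the input with this applied: swap each adjacent pair of characters (1↔2, 3↔4, ...), then convert every letter to uppercase.
On "ANcHor": the first step gives "NAHcro", and the second then gives "NAHCRO".
(Check on "hoStiNG": → "ohtSNiG" → "OHTSNIG" ✓)

NAHCRO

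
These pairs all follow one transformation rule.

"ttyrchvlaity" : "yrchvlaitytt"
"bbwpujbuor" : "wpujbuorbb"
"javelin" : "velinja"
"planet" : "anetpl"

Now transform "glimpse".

Each output is the input with this applied: move the first 2 characters to the end (rotate left by 2).
So "glimpse" becomes "impsegl".

impsegl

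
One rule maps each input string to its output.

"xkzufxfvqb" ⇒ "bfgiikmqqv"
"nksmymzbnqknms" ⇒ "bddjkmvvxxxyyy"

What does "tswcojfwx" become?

dehhinquz

What's happening: shift every letter 11 places forward in the alphabet (wrapping around), then sort the characters into alphabetical order.
"tswcojfwx" → "edhnzuqhi" → "dehhinquz".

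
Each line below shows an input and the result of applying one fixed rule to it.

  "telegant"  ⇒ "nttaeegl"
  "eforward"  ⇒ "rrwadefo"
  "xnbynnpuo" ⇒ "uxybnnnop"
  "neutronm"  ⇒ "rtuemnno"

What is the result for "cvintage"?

The pattern: sort the characters into alphabetical order, then move the last 3 characters to the front (rotate right by 3).
On "cvintage": the first step gives "acegintv", and the second then gives "ntvacegi".
(Check on "telegant": → "aeeglntt" → "nttaeegl" ✓)

ntvacegi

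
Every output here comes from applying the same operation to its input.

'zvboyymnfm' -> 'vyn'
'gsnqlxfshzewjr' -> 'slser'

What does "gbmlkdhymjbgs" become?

In each case the input is transformed by: keep one character in every 3, starting at position 2 (positions 2nd, 5th, 8th, ...).
So "gbmlkdhymjbgs" becomes "bkyb".

bkyb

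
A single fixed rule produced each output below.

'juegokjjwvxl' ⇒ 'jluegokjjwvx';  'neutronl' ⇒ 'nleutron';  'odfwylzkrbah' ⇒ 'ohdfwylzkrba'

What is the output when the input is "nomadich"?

Rule — swap the first and last characters, then move the last character to the front.
For "nomadich", step one produces "homadicn"; step two turns that into "nhomadic".

nhomadic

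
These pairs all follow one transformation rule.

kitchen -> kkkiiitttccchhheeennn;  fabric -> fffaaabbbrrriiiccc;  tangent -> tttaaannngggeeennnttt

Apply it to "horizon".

hhhooorrriiizzzooonnn

In each case the input is transformed by: repeat every character 3 times.
"horizon" → "hhhooorrriiizzzooonnn".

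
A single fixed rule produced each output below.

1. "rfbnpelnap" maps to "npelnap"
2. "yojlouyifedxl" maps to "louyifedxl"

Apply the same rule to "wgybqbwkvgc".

Each output is the input with this applied: delete the first 3 characters.
For "wgybqbwkvgc" the result is "bqbwkvgc".

bqbwkvgc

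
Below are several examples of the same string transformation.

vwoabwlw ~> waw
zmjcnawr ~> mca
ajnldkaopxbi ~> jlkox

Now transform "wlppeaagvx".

lpag

What's happening: delete the last 2 characters, then keep every other character starting from the second (positions 2nd, 4th, 6th, ...).
Applying both steps to "wlppeaagvx": "wlppeaag", then "lpag".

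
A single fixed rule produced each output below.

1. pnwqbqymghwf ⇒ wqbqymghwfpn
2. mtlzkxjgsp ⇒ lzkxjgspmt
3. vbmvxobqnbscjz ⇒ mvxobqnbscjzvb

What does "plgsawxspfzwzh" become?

Rule — move the first 2 characters to the end (rotate left by 2).
Applying that to "plgsawxspfzwzh" gives "gsawxspfzwzhpl".

gsawxspfzwzhpl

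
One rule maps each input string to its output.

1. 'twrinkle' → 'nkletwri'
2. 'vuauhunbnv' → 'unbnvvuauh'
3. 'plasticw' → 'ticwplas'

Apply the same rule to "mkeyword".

Rule — swap the front and back halves of the string.
For "mkeyword" the result is "wordmkey".

wordmkey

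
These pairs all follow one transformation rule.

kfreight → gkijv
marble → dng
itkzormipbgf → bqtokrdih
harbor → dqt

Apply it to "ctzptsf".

rvuh

Rule — delete the first 3 characters, then shift every letter 2 places forward in the alphabet (wrapping around).
"ctzptsf" → "ptsf" → "rvuh".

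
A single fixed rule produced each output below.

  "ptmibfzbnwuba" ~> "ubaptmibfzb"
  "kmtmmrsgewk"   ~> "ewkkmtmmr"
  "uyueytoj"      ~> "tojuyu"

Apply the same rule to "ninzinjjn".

The pattern: move the last 3 characters to the front (rotate right by 3), then delete the last 2 characters.
Applying both steps to "ninzinjjn": "jjnninzin", then "jjnninz".

jjnninz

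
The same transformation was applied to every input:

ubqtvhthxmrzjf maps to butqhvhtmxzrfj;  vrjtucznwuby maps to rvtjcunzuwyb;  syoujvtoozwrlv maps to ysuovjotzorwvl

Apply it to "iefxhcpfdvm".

The pattern: swap each adjacent pair of characters (1↔2, 3↔4, ...).
On "iefxhcpfdvm" that produces "eixfchfpvdm".

eixfchfpvdm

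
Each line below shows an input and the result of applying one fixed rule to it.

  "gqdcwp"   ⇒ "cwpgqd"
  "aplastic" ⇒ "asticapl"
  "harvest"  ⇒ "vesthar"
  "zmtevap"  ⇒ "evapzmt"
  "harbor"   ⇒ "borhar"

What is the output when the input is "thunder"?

The rule is to move the first 3 characters to the end (rotate left by 3).
So "thunder" becomes "nderthu".

nderthu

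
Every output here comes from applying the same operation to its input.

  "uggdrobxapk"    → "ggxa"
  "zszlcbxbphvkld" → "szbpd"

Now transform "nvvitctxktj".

Rule — swap each adjacent pair of characters (1↔2, 3↔4, ...), then keep one character in every 3, starting at position 1 (positions 1st, 4th, 7th, ...).
Working it through for "nvvitctxktj": intermediate "vnivctxttkj", final "vvxk".

vvxk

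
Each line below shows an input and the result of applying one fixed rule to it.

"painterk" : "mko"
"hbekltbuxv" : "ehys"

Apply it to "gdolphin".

dif

The pattern: keep one character in every 3, starting at position 1 (positions 1st, 4th, 7th, ...), then shift every letter 3 places backward in the alphabet (wrapping around).
For "gdolphin" the result is "dif".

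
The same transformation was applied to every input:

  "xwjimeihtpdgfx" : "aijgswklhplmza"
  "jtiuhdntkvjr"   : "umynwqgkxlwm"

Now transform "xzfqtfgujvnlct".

wfoqymxjiwtica

The rule is to reverse the string, then shift every letter 3 places forward in the alphabet (wrapping around).
So "xzfqtfgujvnlct" becomes "wfoqymxjiwtica".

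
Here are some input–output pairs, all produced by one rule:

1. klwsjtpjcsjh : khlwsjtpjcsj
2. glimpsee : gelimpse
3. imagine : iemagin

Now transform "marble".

mearbl

The pattern: swap the first and last characters, then move the last character to the front.
On "marble": the first step gives "earblm", and the second then gives "mearbl".
(Check on "imagine": → "emagini" → "iemagin" ✓)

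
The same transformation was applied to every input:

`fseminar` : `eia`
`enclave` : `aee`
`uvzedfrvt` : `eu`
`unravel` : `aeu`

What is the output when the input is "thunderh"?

ue

In each case the input is transformed by: move the first 2 characters to the end (rotate left by 2), then keep only the vowels.
Working it through for "thunderh": intermediate "underhth", final "ue".
(Check on "fseminar": → "eminarfs" → "eia" ✓)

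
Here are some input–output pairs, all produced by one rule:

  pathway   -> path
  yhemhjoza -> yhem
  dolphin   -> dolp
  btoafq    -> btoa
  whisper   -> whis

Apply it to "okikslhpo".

okik

In each case the input is transformed by: keep only the first 4 characters.
Doing the same to "okikslhpo": "okik".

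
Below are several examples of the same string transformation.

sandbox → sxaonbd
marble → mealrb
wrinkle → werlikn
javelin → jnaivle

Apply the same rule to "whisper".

The pattern: take characters alternately from the front and the back (1st, last, 2nd, 2nd-last, ...).
Doing the same to "whisper": "wrheips".

wrheips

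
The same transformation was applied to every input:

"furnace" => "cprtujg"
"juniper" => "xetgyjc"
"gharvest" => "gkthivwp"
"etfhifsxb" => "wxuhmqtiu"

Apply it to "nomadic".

Looking at the pairs, the operation is to move the first 3 characters to the end (rotate left by 3), then shift every letter 11 places backward in the alphabet (wrapping around).
On "nomadic": the first step gives "adicnom", and the second then gives "psxrcdb".

psxrcdb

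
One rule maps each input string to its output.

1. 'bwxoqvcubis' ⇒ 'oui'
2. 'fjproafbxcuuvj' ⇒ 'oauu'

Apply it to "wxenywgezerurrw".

eeeu

Each output is the input with this applied: keep only the vowels.
For "wxenywgezerurrw" the result is "eeeu".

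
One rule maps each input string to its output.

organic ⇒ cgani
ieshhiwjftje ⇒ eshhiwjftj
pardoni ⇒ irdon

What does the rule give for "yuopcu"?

uopc

Rule — delete the first 2 characters, then move the last character to the front.
"yuopcu" → "opcu" → "uopc".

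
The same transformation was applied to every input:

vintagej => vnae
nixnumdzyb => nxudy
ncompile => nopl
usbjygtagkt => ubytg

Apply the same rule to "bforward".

bowr

The transformation: swap each adjacent pair of characters (1↔2, 3↔4, ...), then keep every other character starting from the second (positions 2nd, 4th, 6th, ...).
For "bforward", step one produces "fbroawdr"; step two turns that into "bowr".
(Check on "ncompile": → "cnmoipel" → "nopl" ✓)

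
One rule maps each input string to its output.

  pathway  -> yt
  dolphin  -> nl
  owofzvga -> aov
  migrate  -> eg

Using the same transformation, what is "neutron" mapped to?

nu

In each case the input is transformed by: move the last 2 characters to the front (rotate right by 2), then keep one character in every 3, starting at position 2 (positions 2nd, 5th, 8th, ...).
For "neutron" the result is "nu".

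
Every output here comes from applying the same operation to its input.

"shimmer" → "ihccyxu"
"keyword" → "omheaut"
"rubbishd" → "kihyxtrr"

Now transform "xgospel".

In each case the input is transformed by: sort the characters into reverse alphabetical order, then shift every letter 10 places backward in the alphabet (wrapping around).
Applying both steps to "xgospel": "xspolge", then "nifebwu".

nifebwu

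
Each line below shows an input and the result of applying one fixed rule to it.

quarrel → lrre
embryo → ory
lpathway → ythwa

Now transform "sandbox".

xdbo

The rule is to delete the first 3 characters, then move the last character to the front.
For "sandbox", step one produces "dbox"; step two turns that into "xdbo".
(Check on "lpathway": → "thway" → "ythwa" ✓)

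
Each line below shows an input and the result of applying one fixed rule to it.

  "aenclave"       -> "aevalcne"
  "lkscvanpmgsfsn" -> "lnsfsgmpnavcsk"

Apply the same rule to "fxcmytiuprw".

fwrpuitymcx

Rule — move the first character to the end, then reverse the string.
Applying that to "fxcmytiuprw" gives "fwrpuitymcx".
(Check on "aenclave": → "enclavea" → "aevalcne" ✓)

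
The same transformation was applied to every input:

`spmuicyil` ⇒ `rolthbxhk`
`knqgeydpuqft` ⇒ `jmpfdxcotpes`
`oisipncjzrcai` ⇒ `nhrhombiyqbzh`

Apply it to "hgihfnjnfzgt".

The transformation: shift every letter 1 place backward in the alphabet (wrapping around).
For "hgihfnjnfzgt" the result is "gfhgemimeyfs".

gfhgemimeyfs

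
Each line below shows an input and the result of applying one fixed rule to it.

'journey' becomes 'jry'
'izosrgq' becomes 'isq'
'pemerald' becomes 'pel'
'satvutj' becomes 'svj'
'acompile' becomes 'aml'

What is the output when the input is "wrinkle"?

The pattern: keep one character in every 3, starting at position 1 (positions 1st, 4th, 7th, ...).
So "wrinkle" becomes "wne".

wne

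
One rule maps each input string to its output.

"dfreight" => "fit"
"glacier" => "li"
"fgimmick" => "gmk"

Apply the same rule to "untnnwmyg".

nny

In each case the input is transformed by: keep one character in every 3, starting at position 2 (positions 2nd, 5th, 8th, ...).
"untnnwmyg" → "nny".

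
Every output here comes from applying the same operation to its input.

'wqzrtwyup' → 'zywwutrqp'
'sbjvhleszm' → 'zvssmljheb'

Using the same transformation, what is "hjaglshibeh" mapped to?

sljihhhgeba

Each output is the input with this applied: sort the characters into reverse alphabetical order.
So "hjaglshibeh" becomes "sljihhhgeba".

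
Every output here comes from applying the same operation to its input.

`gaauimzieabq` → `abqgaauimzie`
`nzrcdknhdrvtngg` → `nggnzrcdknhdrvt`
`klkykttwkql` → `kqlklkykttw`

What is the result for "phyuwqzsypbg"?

Looking at the pairs, the operation is to move the last 3 characters to the front (rotate right by 3).
On "phyuwqzsypbg" that produces "pbgphyuwqzsy".

pbgphyuwqzsy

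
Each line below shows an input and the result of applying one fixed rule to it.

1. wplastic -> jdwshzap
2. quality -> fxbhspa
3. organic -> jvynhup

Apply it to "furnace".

lmbyuhj

Rule — shift every letter 7 places forward in the alphabet (wrapping around), then move the last character to the front.
"furnace" → "mbyuhjl" → "lmbyuhj".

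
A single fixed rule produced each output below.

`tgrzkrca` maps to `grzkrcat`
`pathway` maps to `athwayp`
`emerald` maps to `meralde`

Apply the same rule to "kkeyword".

keywordk

Rule — move the first character to the end.
Applying that to "kkeyword" gives "keywordk".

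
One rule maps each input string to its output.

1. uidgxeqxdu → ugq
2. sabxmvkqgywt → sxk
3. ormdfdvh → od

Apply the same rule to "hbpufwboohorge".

hubh

Rule — keep one character in every 3, starting at position 1 (positions 1st, 4th, 7th, ...), then delete the last character.
On "hbpufwboohorge": the first step gives "hubhg", and the second then gives "hubh".
(Check on "uidgxeqxdu": → "ugqu" → "ugq" ✓)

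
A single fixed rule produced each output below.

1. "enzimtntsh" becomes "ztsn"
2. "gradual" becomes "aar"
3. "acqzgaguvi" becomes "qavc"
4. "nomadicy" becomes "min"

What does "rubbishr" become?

bsr

Rule — move the first 2 characters to the end (rotate left by 2), then keep one character in every 3, starting at position 1 (positions 1st, 4th, 7th, ...).
Applying both steps to "rubbishr": "bbishrru", then "bsr".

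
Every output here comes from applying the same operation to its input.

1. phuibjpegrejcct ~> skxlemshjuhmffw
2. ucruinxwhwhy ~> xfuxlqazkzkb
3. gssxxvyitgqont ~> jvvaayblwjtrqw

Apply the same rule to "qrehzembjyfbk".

Each output is the input with this applied: shift every letter 3 places forward in the alphabet (wrapping around).
On "qrehzembjyfbk" that produces "tuhkchpembien".

tuhkchpembien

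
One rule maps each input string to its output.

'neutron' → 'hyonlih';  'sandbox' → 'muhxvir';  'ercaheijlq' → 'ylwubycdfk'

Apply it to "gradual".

aluxouf

The pattern: shift every letter 6 places backward in the alphabet (wrapping around).
For "gradual" the result is "aluxouf".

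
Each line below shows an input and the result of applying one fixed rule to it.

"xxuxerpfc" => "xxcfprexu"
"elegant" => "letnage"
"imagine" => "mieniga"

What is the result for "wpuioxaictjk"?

pwkjtciaxoiu

Rule — reverse the string, then move the last 2 characters to the front (rotate right by 2).
On "wpuioxaictjk": the first step gives "kjtciaxoiupw", and the second then gives "pwkjtciaxoiu".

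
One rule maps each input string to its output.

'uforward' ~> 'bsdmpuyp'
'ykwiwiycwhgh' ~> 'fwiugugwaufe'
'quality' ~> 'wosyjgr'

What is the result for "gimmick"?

iegkkga

In each case the input is transformed by: move the last character to the front, then shift every letter 2 places backward in the alphabet (wrapping around).
Doing the same to "gimmick": "iegkkga".
(Check on "uforward": → "duforwar" → "bsdmpuyp" ✓)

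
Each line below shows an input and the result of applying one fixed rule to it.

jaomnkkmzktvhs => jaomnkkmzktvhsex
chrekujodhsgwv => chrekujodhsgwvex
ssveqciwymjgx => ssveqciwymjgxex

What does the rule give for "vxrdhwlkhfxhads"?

The transformation: append "ex".
Doing the same to "vxrdhwlkhfxhads": "vxrdhwlkhfxhadsex".

vxrdhwlkhfxhadsex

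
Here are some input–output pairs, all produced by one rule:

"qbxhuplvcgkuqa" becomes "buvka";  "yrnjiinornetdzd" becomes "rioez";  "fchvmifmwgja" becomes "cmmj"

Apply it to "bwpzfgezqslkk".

The pattern: keep one character in every 3, starting at position 2 (positions 2nd, 5th, 8th, ...).
Applying that to "bwpzfgezqslkk" gives "wfzl".

wfzl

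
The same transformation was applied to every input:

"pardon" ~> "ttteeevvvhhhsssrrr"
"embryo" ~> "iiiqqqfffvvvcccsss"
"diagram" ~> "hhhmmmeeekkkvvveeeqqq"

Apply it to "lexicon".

pppiiibbbmmmgggsssrrr

The rule is to shift every letter 4 places forward in the alphabet (wrapping around), then repeat every character 3 times.
For "lexicon", step one produces "pibmgsr"; step two turns that into "pppiiibbbmmmgggsssrrr".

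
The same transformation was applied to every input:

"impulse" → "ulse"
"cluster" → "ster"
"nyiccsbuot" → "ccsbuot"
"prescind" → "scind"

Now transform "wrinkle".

nkle

Each output is the input with this applied: delete the first 3 characters.
"wrinkle" → "nkle".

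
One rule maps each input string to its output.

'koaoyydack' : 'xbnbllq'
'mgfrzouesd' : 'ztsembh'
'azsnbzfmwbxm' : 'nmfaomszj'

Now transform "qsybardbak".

The pattern: delete the last 3 characters, then shift every letter 13 places forward in the alphabet (wrapping around) — i.e. ROT13.
"qsybardbak" → "qsybard" → "dfloneq".

dfloneq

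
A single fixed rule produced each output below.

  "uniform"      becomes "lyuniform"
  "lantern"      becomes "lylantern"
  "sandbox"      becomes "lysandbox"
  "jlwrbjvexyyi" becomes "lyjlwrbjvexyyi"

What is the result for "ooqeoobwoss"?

lyooqeoobwoss

The transformation: prepend "ly".
Applying that to "ooqeoobwoss" gives "lyooqeoobwoss".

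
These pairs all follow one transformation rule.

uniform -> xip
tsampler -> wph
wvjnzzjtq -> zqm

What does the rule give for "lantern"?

The transformation: keep one character in every 3, starting at position 1 (positions 1st, 4th, 7th, ...), then shift every letter 3 places forward in the alphabet (wrapping around).
On "lantern" that produces "owq".

owq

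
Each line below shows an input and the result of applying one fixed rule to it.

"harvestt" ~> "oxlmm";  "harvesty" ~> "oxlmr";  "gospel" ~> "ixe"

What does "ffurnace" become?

kgtvx

In each case the input is transformed by: delete the first 3 characters, then shift every letter 7 places backward in the alphabet (wrapping around).
For "ffurnace", step one produces "rnace"; step two turns that into "kgtvx".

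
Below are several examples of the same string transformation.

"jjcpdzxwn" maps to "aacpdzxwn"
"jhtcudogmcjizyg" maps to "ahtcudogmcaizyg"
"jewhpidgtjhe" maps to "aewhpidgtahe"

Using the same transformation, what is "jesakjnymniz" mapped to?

aesakanymniz

Rule — replace every "j" with "a".
Doing the same to "jesakjnymniz": "aesakanymniz".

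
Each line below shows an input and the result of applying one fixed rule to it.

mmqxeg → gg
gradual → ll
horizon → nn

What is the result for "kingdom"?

The rule is to double every character, then keep only the last 2 characters.
Applying that to "kingdom" gives "mm".
(Check on "horizon": → "hhoorriizzoonn" → "nn" ✓)

mm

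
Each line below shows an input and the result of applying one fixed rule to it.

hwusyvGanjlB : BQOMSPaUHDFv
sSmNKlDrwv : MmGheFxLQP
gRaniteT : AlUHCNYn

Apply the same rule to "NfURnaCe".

The pattern: shift every letter 6 places backward in the alphabet (wrapping around), then flip the case of every letter.
"NfURnaCe" → "hZolHUwY".

hZolHUwY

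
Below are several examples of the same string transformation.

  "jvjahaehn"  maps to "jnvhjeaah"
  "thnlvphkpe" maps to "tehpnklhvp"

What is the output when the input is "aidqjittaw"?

The rule is to take characters alternately from the front and the back (1st, last, 2nd, 2nd-last, ...).
Applying that to "aidqjittaw" gives "awiadtqtji".

awiadtqtji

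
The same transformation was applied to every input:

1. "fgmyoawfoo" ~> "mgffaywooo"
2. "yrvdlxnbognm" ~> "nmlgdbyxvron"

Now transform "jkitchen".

Rule — sort the characters into reverse alphabetical order, then swap the front and back halves of the string.
For "jkitchen", step one produces "tnkjihec"; step two turns that into "ihectnkj".

ihectnkj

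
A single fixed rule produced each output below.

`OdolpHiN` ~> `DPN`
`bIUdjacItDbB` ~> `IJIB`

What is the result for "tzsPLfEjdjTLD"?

ZLJT

The pattern: keep one character in every 3, starting at position 2 (positions 2nd, 5th, 8th, ...), then convert every letter to uppercase.
Working it through for "tzsPLfEjdjTLD": intermediate "zLjT", final "ZLJT".
(Check on "OdolpHiN": → "dpN" → "DPN" ✓)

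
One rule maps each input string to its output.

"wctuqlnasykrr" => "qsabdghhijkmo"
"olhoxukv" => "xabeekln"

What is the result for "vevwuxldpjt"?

tuzbfjkllmn

The pattern: sort the characters into alphabetical order, then shift every letter 10 places backward in the alphabet (wrapping around).
"vevwuxldpjt" → "tuzbfjkllmn".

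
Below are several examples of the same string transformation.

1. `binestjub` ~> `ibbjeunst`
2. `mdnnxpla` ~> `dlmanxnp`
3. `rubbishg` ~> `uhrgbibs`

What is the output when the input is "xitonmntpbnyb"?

Each output is the input with this applied: swap each adjacent pair of characters (1↔2, 3↔4, ...), then take characters alternately from the front and the back (1st, last, 2nd, 2nd-last, ...).
Starting from "xitonmntpbnyb": after the first operation, "ixotmntnbpynb"; after the second, "ibxnoytpmbnnt".
(Check on "rubbishg": → "urbbsigh" → "uhrgbibs" ✓)

ibxnoytpmbnnt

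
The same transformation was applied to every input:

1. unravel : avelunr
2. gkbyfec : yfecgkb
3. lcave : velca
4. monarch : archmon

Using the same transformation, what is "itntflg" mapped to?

tflgitn

Looking at the pairs, the operation is to move the first 3 characters to the end (rotate left by 3).
So "itntflg" becomes "tflgitn".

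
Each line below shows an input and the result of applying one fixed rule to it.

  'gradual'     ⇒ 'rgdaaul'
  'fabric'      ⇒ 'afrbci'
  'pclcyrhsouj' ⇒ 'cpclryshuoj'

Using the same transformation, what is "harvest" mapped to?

ahvrset

In each case the input is transformed by: swap each adjacent pair of characters (1↔2, 3↔4, ...).
Doing the same to "harvest": "ahvrset".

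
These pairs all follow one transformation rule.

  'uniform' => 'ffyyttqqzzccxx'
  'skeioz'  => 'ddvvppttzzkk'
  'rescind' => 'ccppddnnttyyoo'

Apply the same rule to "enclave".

ppyynnwwllggpp

The transformation: shift every letter 11 places forward in the alphabet (wrapping around), then double every character.
Applying both steps to "enclave": "pynwlgp", then "ppyynnwwllggpp".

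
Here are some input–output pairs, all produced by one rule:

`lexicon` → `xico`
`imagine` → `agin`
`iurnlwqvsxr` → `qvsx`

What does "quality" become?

The pattern: delete the last character, then keep only the last 4 characters.
"quality" → "qualit" → "alit".
(Check on "iurnlwqvsxr": → "iurnlwqvsx" → "qvsx" ✓)

alit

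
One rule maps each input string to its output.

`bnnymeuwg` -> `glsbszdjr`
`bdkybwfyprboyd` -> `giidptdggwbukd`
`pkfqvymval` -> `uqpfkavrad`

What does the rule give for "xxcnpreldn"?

cscihqsjuw

The rule is to shift every letter 5 places forward in the alphabet (wrapping around), then take characters alternately from the front and the back (1st, last, 2nd, 2nd-last, ...).
For "xxcnpreldn", step one produces "cchsuwjqis"; step two turns that into "cscihqsjuw".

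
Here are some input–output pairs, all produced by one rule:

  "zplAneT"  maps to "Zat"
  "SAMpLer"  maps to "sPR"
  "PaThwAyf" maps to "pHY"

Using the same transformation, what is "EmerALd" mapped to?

eRD

The pattern: flip the case of every letter, then keep one character in every 3, starting at position 1 (positions 1st, 4th, 7th, ...).
On "EmerALd": the first step gives "eMERalD", and the second then gives "eRD".
(Check on "PaThwAyf": → "pAtHWaYF" → "pHY" ✓)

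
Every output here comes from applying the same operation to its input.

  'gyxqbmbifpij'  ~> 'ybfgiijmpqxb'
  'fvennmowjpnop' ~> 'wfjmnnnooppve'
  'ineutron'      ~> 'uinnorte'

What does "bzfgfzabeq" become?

The transformation: sort the characters into alphabetical order, then swap the first and last characters.
Applying both steps to "bzfgfzabeq": "abbeffgqzz", then "zbbeffgqza".

zbbeffgqza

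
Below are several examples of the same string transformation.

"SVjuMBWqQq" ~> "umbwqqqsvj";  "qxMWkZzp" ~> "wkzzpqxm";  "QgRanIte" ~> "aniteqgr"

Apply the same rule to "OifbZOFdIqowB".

The rule is to move the first 3 characters to the end (rotate left by 3), then convert every letter to lowercase.
For "OifbZOFdIqowB", step one produces "bZOFdIqowBOif"; step two turns that into "bzofdiqowboif".
(Check on "qxMWkZzp": → "WkZzpqxM" → "wkzzpqxm" ✓)

bzofdiqowboif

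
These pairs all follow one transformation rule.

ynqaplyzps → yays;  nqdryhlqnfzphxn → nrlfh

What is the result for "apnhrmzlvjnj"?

The transformation: keep one character in every 3, starting at position 1 (positions 1st, 4th, 7th, ...).
Applying that to "apnhrmzlvjnj" gives "ahzj".

ahzj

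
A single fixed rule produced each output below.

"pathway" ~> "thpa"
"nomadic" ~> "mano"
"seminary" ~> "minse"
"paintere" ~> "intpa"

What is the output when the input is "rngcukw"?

gcrn

What's happening: delete the last 3 characters, then move the first 2 characters to the end (rotate left by 2).
On "rngcukw": the first step gives "rngc", and the second then gives "gcrn".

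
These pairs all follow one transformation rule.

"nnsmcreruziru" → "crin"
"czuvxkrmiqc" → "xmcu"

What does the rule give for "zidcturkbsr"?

In each case the input is transformed by: move the first 3 characters to the end (rotate left by 3), then keep one character in every 3, starting at position 2 (positions 2nd, 5th, 8th, ...).
Working it through for "zidcturkbsr": intermediate "cturkbsrzid", final "tkrd".
(Check on "nnsmcreruziru": → "mcreruzirunns" → "crin" ✓)

tkrd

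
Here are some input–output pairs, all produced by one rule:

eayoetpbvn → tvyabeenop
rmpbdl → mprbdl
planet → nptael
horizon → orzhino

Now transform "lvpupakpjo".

puvajklopp

The transformation: sort the characters into alphabetical order, then move the last 3 characters to the front (rotate right by 3).
For "lvpupakpjo", step one produces "ajklopppuv"; step two turns that into "puvajklopp".
(Check on "horizon": → "hinoorz" → "orzhino" ✓)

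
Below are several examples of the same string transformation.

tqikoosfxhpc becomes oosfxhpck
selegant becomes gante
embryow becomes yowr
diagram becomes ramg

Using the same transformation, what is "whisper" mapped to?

What's happening: delete the first 3 characters, then move the first character to the end.
For "whisper", step one produces "sper"; step two turns that into "pers".

pers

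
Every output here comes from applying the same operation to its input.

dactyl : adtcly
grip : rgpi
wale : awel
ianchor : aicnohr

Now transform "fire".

The pattern: swap each adjacent pair of characters (1↔2, 3↔4, ...).
"fire" → "ifer".

ifer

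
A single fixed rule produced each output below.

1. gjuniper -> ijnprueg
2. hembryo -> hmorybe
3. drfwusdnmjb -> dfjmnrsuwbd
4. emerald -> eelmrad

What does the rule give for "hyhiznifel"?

What's happening: sort the characters into alphabetical order, then move the first 2 characters to the end (rotate left by 2).
"hyhiznifel" → "hhiilnyzef".
(Check on "gjuniper": → "egijnpru" → "ijnprueg" ✓)

hhiilnyzef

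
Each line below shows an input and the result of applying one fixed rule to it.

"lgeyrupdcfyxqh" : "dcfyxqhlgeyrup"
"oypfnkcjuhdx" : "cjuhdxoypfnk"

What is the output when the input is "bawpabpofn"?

Looking at the pairs, the operation is to swap the front and back halves of the string.
On "bawpabpofn" that produces "bpofnbawpa".

bpofnbawpa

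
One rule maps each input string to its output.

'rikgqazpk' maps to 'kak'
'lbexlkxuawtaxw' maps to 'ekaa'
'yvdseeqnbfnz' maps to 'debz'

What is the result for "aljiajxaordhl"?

jjoh

Looking at the pairs, the operation is to keep one character in every 3, starting at position 3 (positions 3rd, 6th, 9th, ...).
Doing the same to "aljiajxaordhl": "jjoh".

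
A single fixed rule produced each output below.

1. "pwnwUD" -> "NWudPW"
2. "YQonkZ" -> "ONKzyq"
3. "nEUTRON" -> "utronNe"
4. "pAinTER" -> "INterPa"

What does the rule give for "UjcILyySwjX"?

The rule is to move the first 2 characters to the end (rotate left by 2), then flip the case of every letter.
"UjcILyySwjX" → "cILyySwjXUj" → "CilYYsWJxuJ".

CilYYsWJxuJ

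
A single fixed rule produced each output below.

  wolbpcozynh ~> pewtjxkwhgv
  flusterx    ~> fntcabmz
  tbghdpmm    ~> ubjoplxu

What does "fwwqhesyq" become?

Each output is the input with this applied: move the last character to the front, then shift every letter 8 places forward in the alphabet (wrapping around).
Working it through for "fwwqhesyq": intermediate "qfwwqhesy", final "yneeypmag".

yneeypmag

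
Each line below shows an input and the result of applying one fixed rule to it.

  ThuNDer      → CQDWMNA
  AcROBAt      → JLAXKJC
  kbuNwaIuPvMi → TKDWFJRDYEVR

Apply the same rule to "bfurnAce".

KODAWJLN

Looking at the pairs, the operation is to shift every letter 9 places forward in the alphabet (wrapping around), then convert every letter to uppercase.
On "bfurnAce": the first step gives "kodawJln", and the second then gives "KODAWJLN".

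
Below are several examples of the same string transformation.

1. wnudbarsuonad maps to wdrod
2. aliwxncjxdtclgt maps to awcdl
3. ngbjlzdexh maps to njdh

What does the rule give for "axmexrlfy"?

What's happening: keep one character in every 3, starting at position 1 (positions 1st, 4th, 7th, ...).
So "axmexrlfy" becomes "ael".

ael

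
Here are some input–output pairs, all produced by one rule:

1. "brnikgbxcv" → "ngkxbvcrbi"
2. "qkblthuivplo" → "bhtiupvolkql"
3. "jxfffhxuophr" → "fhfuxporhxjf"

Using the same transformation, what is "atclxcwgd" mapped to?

ccxgwdtal

In each case the input is transformed by: swap each adjacent pair of characters (1↔2, 3↔4, ...), then move the first 3 characters to the end (rotate left by 3).
For "atclxcwgd" the result is "ccxgwdtal".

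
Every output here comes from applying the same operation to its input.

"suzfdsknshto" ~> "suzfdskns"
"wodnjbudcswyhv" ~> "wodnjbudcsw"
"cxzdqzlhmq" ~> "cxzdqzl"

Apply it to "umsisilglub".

The rule is to delete the last 3 characters.
Doing the same to "umsisilglub": "umsisilg".

umsisilg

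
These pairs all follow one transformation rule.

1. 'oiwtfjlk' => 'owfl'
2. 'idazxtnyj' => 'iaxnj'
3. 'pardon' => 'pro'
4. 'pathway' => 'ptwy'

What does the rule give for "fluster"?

futr

In each case the input is transformed by: keep every other character starting from the first (positions 1st, 3rd, 5th, ...).
For "fluster" the result is "futr".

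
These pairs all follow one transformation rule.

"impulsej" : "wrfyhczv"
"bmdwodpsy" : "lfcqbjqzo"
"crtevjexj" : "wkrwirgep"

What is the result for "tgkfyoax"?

The pattern: reverse the string, then shift every letter 13 places forward in the alphabet (wrapping around) — i.e. ROT13.
"tgkfyoax" → "xaoyfkgt" → "knblsxtg".

knblsxtg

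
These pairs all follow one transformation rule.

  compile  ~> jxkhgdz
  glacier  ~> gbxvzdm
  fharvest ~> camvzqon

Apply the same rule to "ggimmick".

The transformation: shift every letter 5 places backward in the alphabet (wrapping around), then swap each adjacent pair of characters (1↔2, 3↔4, ...).
Starting from "ggimmick": after the first operation, "bbdhhdxf"; after the second, "bbhddhfx".

bbhddhfx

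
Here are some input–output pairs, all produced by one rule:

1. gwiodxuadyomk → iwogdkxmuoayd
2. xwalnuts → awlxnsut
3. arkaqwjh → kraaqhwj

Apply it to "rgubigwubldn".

ugbringdwlub

Looking at the pairs, the operation is to move the first 2 characters to the end (rotate left by 2), then take characters alternately from the front and the back (1st, last, 2nd, 2nd-last, ...).
Starting from "rgubigwubldn": after the first operation, "ubigwubldnrg"; after the second, "ugbringdwlub".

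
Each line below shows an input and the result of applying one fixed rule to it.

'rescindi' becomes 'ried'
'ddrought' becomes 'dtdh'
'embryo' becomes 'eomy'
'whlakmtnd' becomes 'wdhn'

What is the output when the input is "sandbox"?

sxao

Rule — take characters alternately from the front and the back (1st, last, 2nd, 2nd-last, ...), then keep only the first 4 characters.
Starting from "sandbox": after the first operation, "sxaonbd"; after the second, "sxao".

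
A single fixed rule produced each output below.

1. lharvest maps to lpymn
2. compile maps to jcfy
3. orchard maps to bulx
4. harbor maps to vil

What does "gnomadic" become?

guxcw

In each case the input is transformed by: shift every letter 6 places backward in the alphabet (wrapping around), then delete the first 3 characters.
"gnomadic" → "guxcw".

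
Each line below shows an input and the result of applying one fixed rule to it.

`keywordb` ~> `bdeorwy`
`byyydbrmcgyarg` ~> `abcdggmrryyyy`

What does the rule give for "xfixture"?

The transformation: delete the first character, then sort the characters into alphabetical order.
Starting from "xfixture": after the first operation, "fixture"; after the second, "efirtux".

efirtux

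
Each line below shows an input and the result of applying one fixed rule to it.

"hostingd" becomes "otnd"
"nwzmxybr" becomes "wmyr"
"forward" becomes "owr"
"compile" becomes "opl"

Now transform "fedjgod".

ejo

The pattern: keep every other character starting from the second (positions 2nd, 4th, 6th, ...).
Applying that to "fedjgod" gives "ejo".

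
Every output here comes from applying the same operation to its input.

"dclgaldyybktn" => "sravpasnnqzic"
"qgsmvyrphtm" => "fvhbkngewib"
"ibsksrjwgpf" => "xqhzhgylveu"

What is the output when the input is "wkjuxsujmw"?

lzyjmhjybl

Rule — shift every letter 11 places backward in the alphabet (wrapping around).
For "wkjuxsujmw" the result is "lzyjmhjybl".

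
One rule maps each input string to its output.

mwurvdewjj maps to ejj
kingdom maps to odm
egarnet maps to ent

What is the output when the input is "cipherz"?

rez

Rule — swap each adjacent pair of characters (1↔2, 3↔4, ...), then keep only the last 3 characters.
Working it through for "cipherz": intermediate "ichprez", final "rez".
(Check on "egarnet": → "geraent" → "ent" ✓)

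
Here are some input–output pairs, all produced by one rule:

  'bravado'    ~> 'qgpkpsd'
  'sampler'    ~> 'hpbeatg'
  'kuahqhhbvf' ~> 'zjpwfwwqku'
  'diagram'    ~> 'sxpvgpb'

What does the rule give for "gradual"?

vgpsjpa

The pattern: shift every letter 11 places backward in the alphabet (wrapping around).
Applying that to "gradual" gives "vgpsjpa".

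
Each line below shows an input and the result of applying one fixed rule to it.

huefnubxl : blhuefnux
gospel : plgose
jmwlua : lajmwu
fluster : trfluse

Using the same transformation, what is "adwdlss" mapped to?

lsadwds

In each case the input is transformed by: move the last 2 characters to the front (rotate right by 2), then swap the first and last characters.
Applying that to "adwdlss" gives "lsadwds".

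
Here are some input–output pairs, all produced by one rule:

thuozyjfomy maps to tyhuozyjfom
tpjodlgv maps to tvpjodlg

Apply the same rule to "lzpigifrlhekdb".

Rule — swap the first and last characters, then move the last character to the front.
"lzpigifrlhekdb" → "bzpigifrlhekdl" → "lbzpigifrlhekd".

lbzpigifrlhekd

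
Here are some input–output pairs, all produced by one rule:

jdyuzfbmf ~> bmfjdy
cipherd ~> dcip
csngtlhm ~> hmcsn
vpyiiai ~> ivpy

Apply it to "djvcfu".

What's happening: move the first 3 characters to the end (rotate left by 3), then delete the first 3 characters.
Applying that to "djvcfu" gives "djv".
(Check on "csngtlhm": → "gtlhmcsn" → "hmcsn" ✓)

djv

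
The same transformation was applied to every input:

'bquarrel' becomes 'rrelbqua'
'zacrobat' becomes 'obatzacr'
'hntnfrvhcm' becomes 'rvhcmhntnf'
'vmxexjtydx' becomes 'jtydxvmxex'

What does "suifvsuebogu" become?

uebogusuifvs

Each output is the input with this applied: swap the front and back halves of the string.
Doing the same to "suifvsuebogu": "uebogusuifvs".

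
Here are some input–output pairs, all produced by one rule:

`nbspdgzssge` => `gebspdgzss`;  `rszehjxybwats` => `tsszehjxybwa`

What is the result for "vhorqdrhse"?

The pattern: delete the first character, then move the last 2 characters to the front (rotate right by 2).
Applying that to "vhorqdrhse" gives "sehorqdrh".

sehorqdrh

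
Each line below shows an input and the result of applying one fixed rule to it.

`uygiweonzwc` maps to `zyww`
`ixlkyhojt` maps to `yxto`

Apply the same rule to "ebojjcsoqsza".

Looking at the pairs, the operation is to sort the characters into reverse alphabetical order, then keep only the first 4 characters.
Starting from "ebojjcsoqsza": after the first operation, "zssqoojjecba"; after the second, "zssq".

zssq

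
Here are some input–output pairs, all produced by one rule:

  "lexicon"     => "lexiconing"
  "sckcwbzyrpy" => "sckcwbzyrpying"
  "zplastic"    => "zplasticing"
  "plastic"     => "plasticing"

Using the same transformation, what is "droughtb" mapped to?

The transformation: append "ing".
Applying that to "droughtb" gives "droughtbing".

droughtbing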